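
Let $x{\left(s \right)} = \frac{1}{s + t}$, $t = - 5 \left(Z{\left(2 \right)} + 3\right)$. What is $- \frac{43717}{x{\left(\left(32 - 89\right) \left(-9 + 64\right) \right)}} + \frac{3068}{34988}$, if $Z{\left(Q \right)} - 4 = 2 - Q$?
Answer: $\frac{1212184539597}{8747} \approx 1.3858 \cdot 10^{8}$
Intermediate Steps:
$Z{\left(Q \right)} = 6 - Q$ ($Z{\left(Q \right)} = 4 - \left(-2 + Q\right) = 6 - Q$)
$t = -35$ ($t = - 5 \left(\left(6 - 2\right) + 3\right) = - 5 \left(4 + 3\right) = \left(-5\right) 7 = -35$)
$x{\left(s \right)} = \frac{1}{-35 + s}$ ($x{\left(s \right)} = \frac{1}{s - 35} = \frac{1}{-35 + s}$)
$- \frac{43717}{x{\left(\left(32 - 89\right) \left(-9 + 64\right) \right)}} + \frac{3068}{34988} = - \frac{43717}{\frac{1}{-35 + \left(32 - 89\right) \left(-9 + 64\right)}} + \frac{3068}{34988} = - \frac{43717}{\frac{1}{-35 - 3135}} + 3068 \cdot \frac{1}{34988} = - \frac{43717}{\frac{1}{-35 - 3135}} + \frac{767}{8747} = - \frac{43717}{\frac{1}{-3170}} + \frac{767}{8747} = - \frac{43717}{- \frac{1}{3170}} + \frac{767}{8747} = \left(-43717\right) \left(-3170\right) + \frac{767}{8747} = 138582890 + \frac{767}{8747} = \frac{1212184539597}{8747}$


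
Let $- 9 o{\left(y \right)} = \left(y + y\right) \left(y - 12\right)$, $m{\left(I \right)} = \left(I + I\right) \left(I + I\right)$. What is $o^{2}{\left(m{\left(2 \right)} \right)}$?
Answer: $\frac{16384}{81} \approx 202.27$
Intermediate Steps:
$m{\left(I \right)} = 4 I^{2}$ ($m{\left(I \right)} = 2 I 2 I = 4 I^{2}$)
$o{\left(y \right)} = - \frac{2 y \left(-12 + y\right)}{9}$ ($o{\left(y \right)} = - \frac{\left(y + y\right) \left(y - 12\right)}{9} = - \frac{2 y \left(-12 + y\right)}{9}$)
$o^{2}{\left(m{\left(2 \right)} \right)} = \left(\frac{2 \cdot 4 \cdot 2^{2} \left(12 - 4 \cdot 2^{2}\right)}{9}\right)^{2} = \left(\frac{2 \cdot 4 \cdot 4 \left(12 - 4 \cdot 4\right)}{9}\right)^{2} = \left(\frac{2}{9} \cdot 16 \left(12 - 16\right)\right)^{2} = \left(\frac{2}{9} \cdot 16 \left(-4\right)\right)^{2} = \left(- \frac{128}{9}\right)^{2} = \frac{16384}{81}$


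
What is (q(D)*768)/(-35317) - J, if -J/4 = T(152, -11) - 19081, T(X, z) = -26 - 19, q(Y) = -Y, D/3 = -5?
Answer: -2701903288/35317 ≈ -76504.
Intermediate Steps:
D = -15 (D = 3*(-5) = -15)
T(X, z) = -45
J = 76504 (J = -4*(-45 - 19081) = -4*(-19126) = 76504)
(q(D)*768)/(-35317) - J = (-1*(-15)*768)/(-35317) - 1*76504 = (15*768)*(-1/35317) - 76504 = 11520*(-1/35317) - 76504 = -11520/35317 - 76504 = -2701903288/35317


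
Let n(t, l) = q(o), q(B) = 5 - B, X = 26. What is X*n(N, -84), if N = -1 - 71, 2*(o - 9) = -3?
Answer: -65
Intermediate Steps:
o = 15/2 (o = 9 + (½)*(-3) = 9 - 3/2 = 15/2 ≈ 7.5000)
N = -72
n(t, l) = -5/2 (n(t, l) = 5 - 1*15/2 = 5 - 15/2 = -5/2)
X*n(N, -84) = 26*(-5/2) = -65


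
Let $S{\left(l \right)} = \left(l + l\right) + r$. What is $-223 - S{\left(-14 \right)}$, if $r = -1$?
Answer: $-194$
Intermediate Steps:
$S{\left(l \right)} = -1 + 2 l$ ($S{\left(l \right)} = \left(l + l\right) - 1 = 2 l - 1 = -1 + 2 l$)
$-223 - S{\left(-14 \right)} = -223 - \left(-1 + 2 \left(-14\right)\right) = -223 - \left(-1 - 28\right) = -223 - -29 = -223 + 29 = -194$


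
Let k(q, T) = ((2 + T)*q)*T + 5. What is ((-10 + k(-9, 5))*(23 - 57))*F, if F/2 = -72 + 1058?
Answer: 21455360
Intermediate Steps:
k(q, T) = 5 + T*q*(2 + T) (k(q, T) = (q*(2 + T))*T + 5 = T*q*(2 + T) + 5 = 5 + T*q*(2 + T))
F = 1972 (F = 2*(-72 + 1058) = 2*986 = 1972)
((-10 + k(-9, 5))*(23 - 57))*F = ((-10 + (5 - 9*5² + 2*5*(-9)))*(23 - 57))*1972 = ((-10 + (5 - 9*25 - 90))*(-34))*1972 = ((-10 + (5 - 225 - 90))*(-34))*1972 = ((-10 - 310)*(-34))*1972 = -320*(-34)*1972 = 10880*1972 = 21455360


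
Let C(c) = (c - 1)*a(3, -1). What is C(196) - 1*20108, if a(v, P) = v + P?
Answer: -19718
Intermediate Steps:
a(v, P) = P + v
C(c) = -2 + 2*c (C(c) = (c - 1)*(-1 + 3) = (-1 + c)*2 = -2 + 2*c)
C(196) - 1*20108 = (-2 + 2*196) - 1*20108 = (-2 + 392) - 20108 = 390 - 20108 = -19718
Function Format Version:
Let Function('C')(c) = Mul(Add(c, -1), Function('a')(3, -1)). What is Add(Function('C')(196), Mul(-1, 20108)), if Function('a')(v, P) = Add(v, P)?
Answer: -19718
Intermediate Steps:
Function('a')(v, P) = Add(P, v)
Function('C')(c) = Add(-2, Mul(2, c)) (Function('C')(c) = Mul(Add(c, -1), Add(-1, 3)) = Mul(Add(-1, c), 2) = Add(-2, Mul(2, c)))
Add(Function('C')(196), Mul(-1, 20108)) = Add(Add(-2, Mul(2, 196)), Mul(-1, 20108)) = Add(Add(-2, 392), -20108) = Add(390, -20108) = -19718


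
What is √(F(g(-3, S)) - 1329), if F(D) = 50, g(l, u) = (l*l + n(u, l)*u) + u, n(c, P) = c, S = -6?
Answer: I*√1279 ≈ 35.763*I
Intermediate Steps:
g(l, u) = u + l² + u² (g(l, u) = (l*l + u*u) + u = (l² + u²) + u = u + l² + u²)
√(F(g(-3, S)) - 1329) = √(50 - 1329) = √(-1279) = I*√1279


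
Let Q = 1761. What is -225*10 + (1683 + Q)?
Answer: 1194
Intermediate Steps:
-225*10 + (1683 + Q) = -225*10 + (1683 + 1761) = -2250 + 3444 = 1194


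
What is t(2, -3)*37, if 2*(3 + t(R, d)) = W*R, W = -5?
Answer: -296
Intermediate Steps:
t(R, d) = -3 - 5*R/2 (t(R, d) = -3 + (-5*R)/2 = -3 - 5*R/2)
t(2, -3)*37 = (-3 - 5/2*2)*37 = (-3 - 5)*37 = -8*37 = -296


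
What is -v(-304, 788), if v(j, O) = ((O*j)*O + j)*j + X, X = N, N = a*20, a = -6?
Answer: -57385253000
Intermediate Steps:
N = -120 (N = -6*20 = -120)
X = -120
v(j, O) = -120 + j*(j + j*O²) (v(j, O) = ((O*j)*O + j)*j - 120 = (j*O² + j)*j - 120 = (j + j*O²)*j - 120 = j*(j + j*O²) - 120 = -120 + j*(j + j*O²))
-v(-304, 788) = -(-120 + (-304)² + 788²*(-304)²) = -(-120 + 92416 + 620944*92416) = -(-120 + 92416 + 57385160704) = -1*57385253000 = -57385253000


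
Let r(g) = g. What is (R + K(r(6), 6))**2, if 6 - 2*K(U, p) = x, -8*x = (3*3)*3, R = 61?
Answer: 1104601/256 ≈ 4314.8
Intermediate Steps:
x = -27/8 (x = -3*3*3/8 = -9*3/8 = -1/8*27 = -27/8 ≈ -3.3750)
K(U, p) = 75/16 (K(U, p) = 3 - 1/2*(-27/8) = 3 + 27/16 = 75/16)
(R + K(r(6), 6))**2 = (61 + 75/16)**2 = (1051/16)**2 = 1104601/256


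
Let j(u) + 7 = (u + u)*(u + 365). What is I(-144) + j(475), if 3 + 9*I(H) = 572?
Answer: 7182506/9 ≈ 7.9806e+5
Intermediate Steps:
I(H) = 569/9 (I(H) = -⅓ + (⅑)*572 = -⅓ + 572/9 = 569/9)
j(u) = -7 + 2*u*(365 + u) (j(u) = -7 + (u + u)*(u + 365) = -7 + (2*u)*(365 + u) = -7 + 2*u*(365 + u))
I(-144) + j(475) = 569/9 + (-7 + 2*475² + 730*475) = 569/9 + (-7 + 2*225625 + 346750) = 569/9 + (-7 + 451250 + 346750) = 569/9 + 797993 = 7182506/9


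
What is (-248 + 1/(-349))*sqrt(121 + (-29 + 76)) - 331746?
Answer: -331746 - 173106*sqrt(42)/349 ≈ -3.3496e+5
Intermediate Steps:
(-248 + 1/(-349))*sqrt(121 + (-29 + 76)) - 331746 = (-248 - 1/349)*sqrt(121 + 47) - 331746 = -173106*sqrt(42)/349 - 331746 = -331746 - 173106*sqrt(42)/349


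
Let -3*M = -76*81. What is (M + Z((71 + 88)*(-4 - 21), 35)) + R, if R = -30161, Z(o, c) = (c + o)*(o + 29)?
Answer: 15519131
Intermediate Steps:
Z(o, c) = (29 + o)*(c + o) (Z(o, c) = (c + o)*(29 + o) = (29 + o)*(c + o))
M = 2052 (M = -(-76)*81/3 = -1/3*(-6156) = 2052)
(M + Z((71 + 88)*(-4 - 21), 35)) + R = (2052 + (((71 + 88)*(-4 - 21))**2 + 29*35 + 29*((71 + 88)*(-4 - 21)) + 35*((71 + 88)*(-4 - 21)))) - 30161 = (2052 + ((159*(-25))**2 + 1015 + 29*(159*(-25)) + 35*(159*(-25)))) - 30161 = (2052 + ((-3975)**2 + 1015 + 29*(-3975) + 35*(-3975))) - 30161 = (2052 + (15800625 + 1015 - 115275 - 139125)) - 30161 = (2052 + 15547240) - 30161 = 15549292 - 30161 = 15519131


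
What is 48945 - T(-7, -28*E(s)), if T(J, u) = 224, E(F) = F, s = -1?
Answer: 48721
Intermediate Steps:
48945 - T(-7, -28*E(s)) = 48945 - 1*224 = 48945 - 224 = 48721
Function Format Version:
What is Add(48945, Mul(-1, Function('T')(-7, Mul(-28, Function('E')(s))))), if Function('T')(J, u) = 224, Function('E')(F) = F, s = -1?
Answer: 48721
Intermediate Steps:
Add(48945, Mul(-1, Function('T')(-7, Mul(-28, Function('E')(s))))) = Add(48945, Mul(-1, 224)) = Add(48945, -224) = 48721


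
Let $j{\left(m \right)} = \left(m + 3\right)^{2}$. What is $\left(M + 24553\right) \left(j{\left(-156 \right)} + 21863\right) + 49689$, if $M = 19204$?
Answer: $1981016593$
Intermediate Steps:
$j{\left(m \right)} = \left(3 + m\right)^{2}$
$\left(M + 24553\right) \left(j{\left(-156 \right)} + 21863\right) + 49689 = \left(19204 + 24553\right) \left(\left(3 - 156\right)^{2} + 21863\right) + 49689 = 43757 \left(\left(-153\right)^{2} + 21863\right) + 49689 = 43757 \left(23409 + 21863\right) + 49689 = 43757 \cdot 45272 + 49689 = 1980966904 + 49689 = 1981016593$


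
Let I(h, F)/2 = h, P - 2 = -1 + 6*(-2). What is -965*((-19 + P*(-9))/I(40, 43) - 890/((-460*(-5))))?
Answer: -27213/46 ≈ -591.59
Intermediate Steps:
P = -11 (P = 2 + (-1 + 6*(-2)) = 2 + (-1 - 12) = 2 - 13 = -11)
I(h, F) = 2*h
-965*((-19 + P*(-9))/I(40, 43) - 890/((-460*(-5)))) = -965*((-19 - 11*(-9))/((2*40)) - 890/((-460*(-5)))) = -965*((-19 + 99)/80 - 890/2300) = -965*(80*(1/80) - 890*1/2300) = -965*(1 - 89/230) = -965*141/230 = -27213/46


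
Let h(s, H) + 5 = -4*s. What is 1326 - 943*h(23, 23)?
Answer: 92797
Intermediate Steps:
h(s, H) = -5 - 4*s
1326 - 943*h(23, 23) = 1326 - 943*(-5 - 4*23) = 1326 - 943*(-5 - 92) = 1326 - 943*(-97) = 1326 + 91471 = 92797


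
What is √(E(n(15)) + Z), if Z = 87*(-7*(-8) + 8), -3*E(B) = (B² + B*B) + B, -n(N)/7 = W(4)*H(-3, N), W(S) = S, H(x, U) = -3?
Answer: 2*√209 ≈ 28.914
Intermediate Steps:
n(N) = 84 (n(N) = -28*(-3) = -7*(-12) = 84)
E(B) = -2*B²/3 - B/3 (E(B) = -((B² + B*B) + B)/3 = -((B² + B²) + B)/3 = -(2*B² + B)/3 = -(B + 2*B²)/3 = -2*B²/3 - B/3)
Z = 5568 (Z = 87*(56 + 8) = 87*64 = 5568)
√(E(n(15)) + Z) = √(-⅓*84*(1 + 2*84) + 5568) = √(-⅓*84*(1 + 168) + 5568) = √(-⅓*84*169 + 5568) = √(-4732 + 5568) = √836 = 2*√209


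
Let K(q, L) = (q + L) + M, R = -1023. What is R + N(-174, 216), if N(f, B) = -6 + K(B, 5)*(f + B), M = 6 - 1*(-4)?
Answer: 8673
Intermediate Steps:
M = 10 (M = 6 + 4 = 10)
K(q, L) = 10 + L + q (K(q, L) = (q + L) + 10 = (L + q) + 10 = 10 + L + q)
N(f, B) = -6 + (15 + B)*(B + f) (N(f, B) = -6 + (10 + 5 + B)*(f + B) = -6 + (15 + B)*(B + f))
R + N(-174, 216) = -1023 + (-6 + 216*(15 + 216) - 174*(15 + 216)) = -1023 + (-6 + 216*231 - 174*231) = -1023 + (-6 + 49896 - 40194) = -1023 + 9696 = 8673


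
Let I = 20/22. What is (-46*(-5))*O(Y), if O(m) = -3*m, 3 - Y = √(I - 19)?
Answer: -2070 + 690*I*√2189/11 ≈ -2070.0 + 2934.8*I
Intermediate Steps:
I = 10/11 (I = 20*(1/22) = 10/11 ≈ 0.90909)
Y = 3 - I*√2189/11 (Y = 3 - √(10/11 - 19) = 3 - √(-199/11) = 3 - I*√2189/11 ≈ 3.0 - 4.2533*I)
(-46*(-5))*O(Y) = (-46*(-5))*(-3*(3 - I*√2189/11)) = 230*(-9 + 3*I*√2189/11) = -2070 + 690*I*√2189/11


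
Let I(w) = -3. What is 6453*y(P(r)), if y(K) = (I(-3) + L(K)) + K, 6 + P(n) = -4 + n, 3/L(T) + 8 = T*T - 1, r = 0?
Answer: -7614540/91 ≈ -83676.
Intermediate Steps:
L(T) = 3/(-9 + T²) (L(T) = 3/(-8 + (T*T - 1)) = 3/(-8 + (T² - 1)) = 3/(-8 + (-1 + T²)) = 3/(-9 + T²))
P(n) = -10 + n (P(n) = -6 + (-4 + n) = -10 + n)
y(K) = -3 + K + 3/(-9 + K²) (y(K) = (-3 + 3/(-9 + K²)) + K = -3 + K + 3/(-9 + K²))
6453*y(P(r)) = 6453*((3 + (-9 + (-10 + 0)²)*(-3 + (-10 + 0)))/(-9 + (-10 + 0)²)) = 6453*((3 + (-9 + (-10)²)*(-3 - 10))/(-9 + (-10)²)) = 6453*((3 + (-9 + 100)*(-13))/(-9 + 100)) = 6453*((3 + 91*(-13))/91) = 6453*((3 - 1183)/91) = 6453*((1/91)*(-1180)) = 6453*(-1180/91) = -7614540/91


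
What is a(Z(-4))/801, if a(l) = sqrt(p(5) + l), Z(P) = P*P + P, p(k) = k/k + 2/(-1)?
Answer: sqrt(11)/801 ≈ 0.0041406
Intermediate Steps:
p(k) = -1 (p(k) = 1 + 2*(-1) = 1 - 2 = -1)
Z(P) = P + P**2 (Z(P) = P**2 + P = P + P**2)
a(l) = sqrt(-1 + l)
a(Z(-4))/801 = sqrt(-1 - 4*(1 - 4))/801 = sqrt(-1 - 4*(-3))*(1/801) = sqrt(-1 + 12)*(1/801) = sqrt(11)*(1/801) = sqrt(11)/801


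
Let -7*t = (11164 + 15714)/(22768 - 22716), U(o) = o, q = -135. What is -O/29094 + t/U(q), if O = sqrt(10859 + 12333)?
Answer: 13439/24570 - sqrt(5798)/14547 ≈ 0.54173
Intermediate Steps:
t = -13439/182 (t = -(11164 + 15714)/(7*(22768 - 22716)) = -26878/(7*52) = -1/7*13439/26 = -13439/182 ≈ -73.841)
O = 2*sqrt(5798) (O = sqrt(23192) = 2*sqrt(5798) ≈ 152.29)
-O/29094 + t/U(q) = -2*sqrt(5798)/29094 - 13439/182/(-135) = -2*sqrt(5798)*(1/29094) - 13439/182*(-1/135) = -sqrt(5798)/14547 + 13439/24570 = 13439/24570 - sqrt(5798)/14547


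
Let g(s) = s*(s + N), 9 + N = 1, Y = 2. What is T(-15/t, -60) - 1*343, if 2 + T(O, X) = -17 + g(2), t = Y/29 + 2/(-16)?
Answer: -374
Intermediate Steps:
N = -8 (N = -9 + 1 = -8)
t = -13/232 (t = 2/29 + 2/(-16) = 2*(1/29) + 2*(-1/16) = 2/29 - ⅛ = -13/232 ≈ -0.056035)
g(s) = s*(-8 + s) (g(s) = s*(s - 8) = s*(-8 + s))
T(O, X) = -31 (T(O, X) = -2 + (-17 + 2*(-8 + 2)) = -2 + (-17 + 2*(-6)) = -2 + (-17 - 12) = -2 - 29 = -31)
T(-15/t, -60) - 1*343 = -31 - 1*343 = -31 - 343 = -374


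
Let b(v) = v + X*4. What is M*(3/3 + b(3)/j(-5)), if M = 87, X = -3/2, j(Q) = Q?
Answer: 696/5 ≈ 139.20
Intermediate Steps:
X = -3/2 (X = -3*½ = -3/2 ≈ -1.5000)
b(v) = -6 + v (b(v) = v - 3/2*4 = v - 6 = -6 + v)
M*(3/3 + b(3)/j(-5)) = 87*(3/3 + (-6 + 3)/(-5)) = 87*(3*(⅓) - 3*(-⅕)) = 87*(1 + ⅗) = 87*(8/5) = 696/5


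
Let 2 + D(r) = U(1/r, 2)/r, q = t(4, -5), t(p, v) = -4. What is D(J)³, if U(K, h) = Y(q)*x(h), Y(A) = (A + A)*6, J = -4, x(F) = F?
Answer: 10648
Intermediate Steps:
q = -4
Y(A) = 12*A (Y(A) = (2*A)*6 = 12*A)
U(K, h) = -48*h (U(K, h) = (12*(-4))*h = -48*h)
D(r) = -2 - 96/r (D(r) = -2 + (-48*2)/r = -2 - 96/r)
D(J)³ = (-2 - 96/(-4))³ = (-2 - 96*(-¼))³ = (-2 + 24)³ = 22³ = 10648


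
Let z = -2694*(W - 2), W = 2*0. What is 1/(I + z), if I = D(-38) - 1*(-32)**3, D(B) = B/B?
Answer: 1/38157 ≈ 2.6208e-5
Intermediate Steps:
D(B) = 1
I = 32769 (I = 1 - 1*(-32)**3 = 1 - 1*(-32768) = 1 + 32768 = 32769)
W = 0
z = 5388 (z = -2694*(0 - 2) = -2694*(-2) = -449*(-12) = 5388)
1/(I + z) = 1/(32769 + 5388) = 1/38157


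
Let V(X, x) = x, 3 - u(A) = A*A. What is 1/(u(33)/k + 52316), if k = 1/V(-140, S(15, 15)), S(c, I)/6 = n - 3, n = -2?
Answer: 1/84896 ≈ 1.1779e-5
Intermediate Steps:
S(c, I) = -30 (S(c, I) = 6*(-2 - 3) = 6*(-5) = -30)
u(A) = 3 - A² (u(A) = 3 - A*A = 3 - A²)
k = -1/30 (k = 1/(-30) = -1/30 ≈ -0.033333)
1/(u(33)/k + 52316) = 1/((3 - 1*33²)/(-1/30) + 52316) = 1/((3 - 1*1089)*(-30) + 52316) = 1/((3 - 1089)*(-30) + 52316) = 1/(-1086*(-30) + 52316) = 1/(32580 + 52316) = 1/84896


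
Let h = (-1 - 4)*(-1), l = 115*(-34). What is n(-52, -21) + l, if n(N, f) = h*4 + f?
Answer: -3911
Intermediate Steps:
l = -3910
h = 5 (h = -5*(-1) = 5)
n(N, f) = 20 + f (n(N, f) = 5*4 + f = 20 + f)
n(-52, -21) + l = (20 - 21) - 3910 = -1 - 3910 = -3911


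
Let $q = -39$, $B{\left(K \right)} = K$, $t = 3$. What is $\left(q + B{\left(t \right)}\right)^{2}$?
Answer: $1296$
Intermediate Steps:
$\left(q + B{\left(t \right)}\right)^{2} = \left(-39 + 3\right)^{2} = \left(-36\right)^{2} = 1296$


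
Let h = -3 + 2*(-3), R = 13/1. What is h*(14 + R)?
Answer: -243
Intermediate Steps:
R = 13 (R = 13*1 = 13)
h = -9 (h = -3 - 6 = -9)
h*(14 + R) = -9*(14 + 13) = -9*27 = -243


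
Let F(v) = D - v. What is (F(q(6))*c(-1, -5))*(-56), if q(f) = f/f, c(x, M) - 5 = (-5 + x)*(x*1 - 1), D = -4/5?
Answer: 8568/5 ≈ 1713.6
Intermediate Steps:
D = -4/5 (D = -4*1/5 = -4/5 ≈ -0.80000)
c(x, M) = 5 + (-1 + x)*(-5 + x) (c(x, M) = 5 + (-5 + x)*(x*1 - 1) = 5 + (-5 + x)*(x - 1) = 5 + (-5 + x)*(-1 + x) = 5 + (-1 + x)*(-5 + x))
q(f) = 1
F(v) = -4/5 - v
(F(q(6))*c(-1, -5))*(-56) = ((-4/5 - 1*1)*(10 + (-1)**2 - 6*(-1)))*(-56) = ((-4/5 - 1)*(10 + 1 + 6))*(-56) = -9/5*17*(-56) = -153/5*(-56) = 8568/5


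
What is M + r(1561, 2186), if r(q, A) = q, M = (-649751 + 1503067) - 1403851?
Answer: -548974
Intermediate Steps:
M = -550535 (M = 853316 - 1403851 = -550535)
M + r(1561, 2186) = -550535 + 1561 = -548974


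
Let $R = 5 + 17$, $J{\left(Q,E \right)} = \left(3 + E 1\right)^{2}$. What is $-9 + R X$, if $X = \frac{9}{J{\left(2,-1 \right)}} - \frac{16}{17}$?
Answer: $\frac{673}{34} \approx 19.794$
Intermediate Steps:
$J{\left(Q,E \right)} = \left(3 + E\right)^{2}$
$X = \frac{89}{68}$ ($X = \frac{9}{\left(3 - 1\right)^{2}} - \frac{16}{17} = \frac{9}{2^{2}} - \frac{16}{17} = \frac{9}{4} - \frac{16}{17} = \frac{89}{68} \approx 1.3088$)
$R = 22$
$-9 + R X = -9 + 22 \cdot \frac{89}{68} = -9 + \frac{979}{34} = \frac{673}{34}$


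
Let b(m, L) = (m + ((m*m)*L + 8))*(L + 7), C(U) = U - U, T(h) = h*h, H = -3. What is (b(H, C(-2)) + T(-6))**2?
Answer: 5041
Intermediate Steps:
T(h) = h**2
C(U) = 0
b(m, L) = (7 + L)*(8 + m + L*m**2) (b(m, L) = (m + (m**2*L + 8))*(7 + L) = (m + (L*m**2 + 8))*(7 + L) = (m + (8 + L*m**2))*(7 + L) = (8 + m + L*m**2)*(7 + L) = (7 + L)*(8 + m + L*m**2))
(b(H, C(-2)) + T(-6))**2 = ((56 + 7*(-3) + 8*0 + 0*(-3) + 0**2*(-3)**2 + 7*0*(-3)**2) + (-6)**2)**2 = ((56 - 21 + 0 + 0 + 0*9 + 7*0*9) + 36)**2 = ((56 - 21 + 0 + 0 + 0 + 0) + 36)**2 = (35 + 36)**2 = 71**2 = 5041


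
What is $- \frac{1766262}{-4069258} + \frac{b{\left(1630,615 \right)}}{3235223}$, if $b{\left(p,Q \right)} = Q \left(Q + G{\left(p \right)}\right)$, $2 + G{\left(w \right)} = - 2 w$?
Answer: $- \frac{455056999032}{6582478537267} \approx -0.069132$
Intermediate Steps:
$G{\left(w \right)} = -2 - 2 w$
$b{\left(p,Q \right)} = Q \left(-2 + Q - 2 p\right)$ ($b{\left(p,Q \right)} = Q \left(Q - \left(2 + 2 p\right)\right) = Q \left(-2 + Q - 2 p\right)$)
$- \frac{1766262}{-4069258} + \frac{b{\left(1630,615 \right)}}{3235223} = - \frac{1766262}{-4069258} + \frac{615 \left(-2 + 615 - 3260\right)}{3235223} = \left(-1766262\right) \left(- \frac{1}{4069258}\right) + 615 \left(-2 + 615 - 3260\right) \frac{1}{3235223} = \frac{883131}{2034629} + 615 \left(-2647\right) \frac{1}{3235223} = \frac{883131}{2034629} - \frac{1627905}{3235223} = - \frac{455056999032}{6582478537267}$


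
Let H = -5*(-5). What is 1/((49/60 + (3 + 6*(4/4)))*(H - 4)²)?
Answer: 20/86583 ≈ 0.00023099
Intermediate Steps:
H = 25
1/((49/60 + (3 + 6*(4/4)))*(H - 4)²) = 1/((49/60 + (3 + 6*(4/4)))*(25 - 4)²) = 1/((49*(1/60) + (3 + 6*(4*(¼))))*21²) = 1/((49/60 + (3 + 6*1))*441) = 1/((49/60 + (3 + 6))*441) = 1/((49/60 + 9)*441) = 1/((589/60)*441) = 1/(86583/20) = 20/86583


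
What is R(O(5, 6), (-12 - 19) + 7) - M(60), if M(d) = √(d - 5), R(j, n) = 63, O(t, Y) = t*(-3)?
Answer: 63 - √55 ≈ 55.584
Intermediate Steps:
O(t, Y) = -3*t
M(d) = √(-5 + d)
R(O(5, 6), (-12 - 19) + 7) - M(60) = 63 - √(-5 + 60) = 63 - √55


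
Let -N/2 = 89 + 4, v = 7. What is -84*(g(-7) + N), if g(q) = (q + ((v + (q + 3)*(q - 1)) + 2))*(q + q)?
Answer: 55608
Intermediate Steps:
N = -186 (N = -2*(89 + 4) = -2*93 = -186)
g(q) = 2*q*(9 + q + (-1 + q)*(3 + q)) (g(q) = (q + ((7 + (q + 3)*(q - 1)) + 2))*(q + q) = (q + ((7 + (3 + q)*(-1 + q)) + 2))*(2*q) = (q + ((7 + (-1 + q)*(3 + q)) + 2))*(2*q) = (q + (9 + (-1 + q)*(3 + q)))*(2*q) = (9 + q + (-1 + q)*(3 + q))*(2*q) = 2*q*(9 + q + (-1 + q)*(3 + q)))
-84*(g(-7) + N) = -84*(2*(-7)*(6 + (-7)**2 + 3*(-7)) - 186) = -84*(2*(-7)*(6 + 49 - 21) - 186) = -84*(2*(-7)*34 - 186) = -84*(-476 - 186) = -84*(-662) = 55608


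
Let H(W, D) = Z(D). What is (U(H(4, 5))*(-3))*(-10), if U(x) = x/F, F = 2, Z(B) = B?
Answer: 75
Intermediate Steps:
H(W, D) = D
U(x) = x/2
(U(H(4, 5))*(-3))*(-10) = (((½)*5)*(-3))*(-10) = ((5/2)*(-3))*(-10) = -15/2*(-10) = 75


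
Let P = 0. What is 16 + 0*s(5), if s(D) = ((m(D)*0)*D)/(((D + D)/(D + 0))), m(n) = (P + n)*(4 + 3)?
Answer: 16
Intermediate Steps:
m(n) = 7*n (m(n) = (0 + n)*(4 + 3) = n*7 = 7*n)
s(D) = 0 (s(D) = (((7*D)*0)*D)/(((D + D)/(D + 0))) = (0*D)/(((2*D)/D)) = 0/2 = 0*(½) = 0)
16 + 0*s(5) = 16 + 0*0 = 16 + 0 = 16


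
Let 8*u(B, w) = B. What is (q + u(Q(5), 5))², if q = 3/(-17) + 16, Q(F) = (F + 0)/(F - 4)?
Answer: 5004169/18496 ≈ 270.55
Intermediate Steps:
Q(F) = F/(-4 + F)
u(B, w) = B/8
q = 269/17 (q = 3*(-1/17) + 16 = -3/17 + 16 = 269/17 ≈ 15.824)
(q + u(Q(5), 5))² = (269/17 + (5/(-4 + 5))/8)² = (269/17 + (5/1)/8)² = (269/17 + (5*1)/8)² = (269/17 + (⅛)*5)² = (269/17 + 5/8)² = (2237/136)² = 5004169/18496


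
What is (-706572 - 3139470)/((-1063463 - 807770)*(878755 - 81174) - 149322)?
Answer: 3846042/1492460036695 ≈ 2.5770e-6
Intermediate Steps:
(-706572 - 3139470)/((-1063463 - 807770)*(878755 - 81174) - 149322) = -3846042/(-1871233*797581 - 149322) = -3846042/(-1492459887373 - 149322) = -3846042/(-1492460036695) = -3846042*(-1/1492460036695) = 3846042/1492460036695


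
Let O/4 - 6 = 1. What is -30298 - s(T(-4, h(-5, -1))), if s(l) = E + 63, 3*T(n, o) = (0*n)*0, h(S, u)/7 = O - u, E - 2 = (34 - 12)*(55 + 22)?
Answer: -32057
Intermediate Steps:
O = 28 (O = 24 + 4*1 = 24 + 4 = 28)
E = 1696 (E = 2 + (34 - 12)*(55 + 22) = 2 + 22*77 = 2 + 1694 = 1696)
h(S, u) = 196 - 7*u (h(S, u) = 7*(28 - u) = 196 - 7*u)
T(n, o) = 0 (T(n, o) = ((0*n)*0)/3 = (0*0)/3 = (⅓)*0 = 0)
s(l) = 1759 (s(l) = 1696 + 63 = 1759)
-30298 - s(T(-4, h(-5, -1))) = -30298 - 1*1759 = -30298 - 1759 = -32057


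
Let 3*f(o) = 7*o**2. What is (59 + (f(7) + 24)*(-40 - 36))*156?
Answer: -1630876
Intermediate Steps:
f(o) = 7*o**2/3 (f(o) = (7*o**2)/3 = 7*o**2/3)
(59 + (f(7) + 24)*(-40 - 36))*156 = (59 + ((7/3)*7**2 + 24)*(-40 - 36))*156 = (59 + ((7/3)*49 + 24)*(-76))*156 = (59 + (343/3 + 24)*(-76))*156 = (59 + (415/3)*(-76))*156 = (59 - 31540/3)*156 = -31363/3*156 = -1630876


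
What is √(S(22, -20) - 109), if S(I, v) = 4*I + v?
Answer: I*√41 ≈ 6.4031*I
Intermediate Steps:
S(I, v) = v + 4*I
√(S(22, -20) - 109) = √((-20 + 4*22) - 109) = √((-20 + 88) - 109) = √(68 - 109) = √(-41) = I*√41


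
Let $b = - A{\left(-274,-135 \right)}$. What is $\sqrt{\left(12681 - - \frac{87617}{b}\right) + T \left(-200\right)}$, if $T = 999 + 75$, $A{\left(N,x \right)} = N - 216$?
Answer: $\frac{i \sqrt{989506930}}{70} \approx 449.38 i$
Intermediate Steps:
$A{\left(N,x \right)} = -216 + N$
$T = 1074$
$b = 490$ ($b = - (-216 - 274) = \left(-1\right) \left(-490\right) = 490$)
$\sqrt{\left(12681 - - \frac{87617}{b}\right) + T \left(-200\right)} = \sqrt{\left(12681 - - \frac{87617}{490}\right) + 1074 \left(-200\right)} = \sqrt{\left(12681 - \left(-87617\right) \frac{1}{490}\right) - 214800} = \sqrt{\left(12681 - - \frac{87617}{490}\right) - 214800} = \sqrt{\left(12681 + \frac{87617}{490}\right) - 214800} = \sqrt{\frac{6301307}{490} - 214800} = \sqrt{- \frac{98950693}{490}} = \frac{i \sqrt{989506930}}{70}$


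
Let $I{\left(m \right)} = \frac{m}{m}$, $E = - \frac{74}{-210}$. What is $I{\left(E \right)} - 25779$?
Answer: $-25778$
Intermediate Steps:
$E = \frac{37}{105}$ ($E = \left(-74\right) \left(- \frac{1}{210}\right) = \frac{37}{105} \approx 0.35238$)
$I{\left(m \right)} = 1$
$I{\left(E \right)} - 25779 = 1 - 25779 = -25778$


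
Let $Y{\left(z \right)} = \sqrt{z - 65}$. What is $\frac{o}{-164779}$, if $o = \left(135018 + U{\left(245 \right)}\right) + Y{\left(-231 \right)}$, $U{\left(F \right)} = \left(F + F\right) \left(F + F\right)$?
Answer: $- \frac{375118}{164779} - \frac{2 i \sqrt{74}}{164779} \approx -2.2765 - 0.00010441 i$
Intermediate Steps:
$Y{\left(z \right)} = \sqrt{-65 + z}$
$U{\left(F \right)} = 4 F^{2}$ ($U{\left(F \right)} = 2 F 2 F = 4 F^{2}$)
$o = 375118 + 2 i \sqrt{74}$ ($o = \left(135018 + 4 \cdot 245^{2}\right) + \sqrt{-65 - 231} = \left(135018 + 4 \cdot 60025\right) + \sqrt{-296} = \left(135018 + 240100\right) + 2 i \sqrt{74} = 375118 + 2 i \sqrt{74} \approx 3.7512 \cdot 10^{5} + 17.205 i$)
$\frac{o}{-164779} = \frac{375118 + 2 i \sqrt{74}}{-164779} = \left(375118 + 2 i \sqrt{74}\right) \left(- \frac{1}{164779}\right) = - \frac{375118}{164779} - \frac{2 i \sqrt{74}}{164779}$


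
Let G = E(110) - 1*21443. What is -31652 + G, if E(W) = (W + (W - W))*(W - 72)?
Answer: -48915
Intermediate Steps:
E(W) = W*(-72 + W) (E(W) = (W + 0)*(-72 + W) = W*(-72 + W))
G = -17263 (G = 110*(-72 + 110) - 1*21443 = 110*38 - 21443 = 4180 - 21443 = -17263)
-31652 + G = -31652 - 17263 = -48915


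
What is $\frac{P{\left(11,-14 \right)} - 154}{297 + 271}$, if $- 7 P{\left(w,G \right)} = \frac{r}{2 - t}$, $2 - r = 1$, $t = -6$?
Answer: $- \frac{8625}{31808} \approx -0.27116$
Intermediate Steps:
$r = 1$ ($r = 2 - 1 = 1$)
$P{\left(w,G \right)} = - \frac{1}{56}$ ($P{\left(w,G \right)} = - \frac{1 \frac{1}{2 - -6}}{7} = - \frac{1 \frac{1}{2 + 6}}{7} = - \frac{1 \cdot \frac{1}{8}}{7} = \left(- \frac{1}{7}\right) \frac{1}{8} = - \frac{1}{56}$)
$\frac{P{\left(11,-14 \right)} - 154}{297 + 271} = \frac{- \frac{1}{56} - 154}{297 + 271} = - \frac{8625}{56 \cdot 568} = \left(- \frac{8625}{56}\right) \frac{1}{568} = - \frac{8625}{31808}$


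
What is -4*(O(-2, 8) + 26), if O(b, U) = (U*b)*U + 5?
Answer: 388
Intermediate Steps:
O(b, U) = 5 + b*U**2 (O(b, U) = b*U**2 + 5 = 5 + b*U**2)
-4*(O(-2, 8) + 26) = -4*((5 - 2*8**2) + 26) = -4*((5 - 2*64) + 26) = -4*((5 - 128) + 26) = -4*(-123 + 26) = -4*(-97) = 388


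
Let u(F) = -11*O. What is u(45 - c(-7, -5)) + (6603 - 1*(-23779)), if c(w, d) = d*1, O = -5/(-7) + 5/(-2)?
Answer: 425623/14 ≈ 30402.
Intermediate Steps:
O = -25/14 (O = -5*(-1/7) + 5*(-1/2) = 5/7 - 5/2 = -25/14 ≈ -1.7857)
c(w, d) = d
u(F) = 275/14 (u(F) = -11*(-25/14) = 275/14)
u(45 - c(-7, -5)) + (6603 - 1*(-23779)) = 275/14 + (6603 - 1*(-23779)) = 275/14 + (6603 + 23779) = 275/14 + 30382 = 425623/14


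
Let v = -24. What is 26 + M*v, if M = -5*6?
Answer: 746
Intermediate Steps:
M = -30
26 + M*v = 26 - 30*(-24) = 26 + 720 = 746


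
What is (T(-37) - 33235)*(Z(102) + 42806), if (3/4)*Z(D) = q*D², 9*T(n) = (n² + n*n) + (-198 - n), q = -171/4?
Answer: 54387243812/3 ≈ 1.8129e+10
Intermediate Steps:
q = -171/4 (q = -171*¼ = -171/4 ≈ -42.750)
T(n) = -22 - n/9 + 2*n²/9 (T(n) = ((n² + n*n) + (-198 - n))/9 = ((n² + n²) + (-198 - n))/9 = (2*n² + (-198 - n))/9 = (-198 - n + 2*n²)/9 = -22 - n/9 + 2*n²/9)
Z(D) = -57*D² (Z(D) = 4*(-171*D²/4)/3 = -57*D²)
(T(-37) - 33235)*(Z(102) + 42806) = ((-22 - ⅑*(-37) + (2/9)*(-37)²) - 33235)*(-57*102² + 42806) = ((-22 + 37/9 + (2/9)*1369) - 33235)*(-57*10404 + 42806) = ((-22 + 37/9 + 2738/9) - 33235)*(-593028 + 42806) = (859/3 - 33235)*(-550222) = -98846/3*(-550222) = 54387243812/3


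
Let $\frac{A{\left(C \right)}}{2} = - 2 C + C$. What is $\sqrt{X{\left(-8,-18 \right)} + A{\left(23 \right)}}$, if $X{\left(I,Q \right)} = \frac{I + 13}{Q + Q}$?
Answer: $\frac{i \sqrt{1661}}{6} \approx 6.7926 i$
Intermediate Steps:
$X{\left(I,Q \right)} = \frac{13 + I}{2 Q}$
$A{\left(C \right)} = - 2 C$ ($A{\left(C \right)} = 2 \left(- 2 C + C\right) = 2 \left(- C\right) = - 2 C$)
$\sqrt{X{\left(-8,-18 \right)} + A{\left(23 \right)}} = \sqrt{\frac{13 - 8}{2 \left(-18\right)} - 46} = \sqrt{\frac{1}{2} \left(- \frac{1}{18}\right) 5 - 46} = \sqrt{- \frac{5}{36} - 46} = \sqrt{- \frac{1661}{36}} = \frac{i \sqrt{1661}}{6}$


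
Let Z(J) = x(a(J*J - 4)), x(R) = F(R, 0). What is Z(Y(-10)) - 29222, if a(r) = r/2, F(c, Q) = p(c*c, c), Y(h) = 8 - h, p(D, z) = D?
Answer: -3622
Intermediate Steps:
F(c, Q) = c**2 (F(c, Q) = c*c = c**2)
a(r) = r/2 (a(r) = r*(1/2) = r/2)
x(R) = R**2
Z(J) = (-2 + J**2/2)**2 (Z(J) = ((J*J - 4)/2)**2 = ((J**2 - 4)/2)**2 = ((-4 + J**2)/2)**2 = (-2 + J**2/2)**2)
Z(Y(-10)) - 29222 = (-4 + (8 - 1*(-10))**2)**2/4 - 29222 = (-4 + (8 + 10)**2)**2/4 - 29222 = (-4 + 18**2)**2/4 - 29222 = (-4 + 324)**2/4 - 29222 = (1/4)*320**2 - 29222 = (1/4)*102400 - 29222 = 25600 - 29222 = -3622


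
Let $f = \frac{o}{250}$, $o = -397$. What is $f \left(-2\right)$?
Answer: $\frac{397}{125} \approx 3.176$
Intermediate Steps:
$f = - \frac{397}{250} \approx -1.588$
$f \left(-2\right) = \left(- \frac{397}{250}\right) \left(-2\right) = \frac{397}{125}$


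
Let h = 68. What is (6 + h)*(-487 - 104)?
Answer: -43734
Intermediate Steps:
(6 + h)*(-487 - 104) = (6 + 68)*(-487 - 104) = 74*(-591) = -43734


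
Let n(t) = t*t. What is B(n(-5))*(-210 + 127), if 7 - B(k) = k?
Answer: 1494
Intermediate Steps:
n(t) = t**2
B(k) = 7 - k
B(n(-5))*(-210 + 127) = (7 - 1*(-5)**2)*(-210 + 127) = (7 - 1*25)*(-83) = (7 - 25)*(-83) = -18*(-83) = 1494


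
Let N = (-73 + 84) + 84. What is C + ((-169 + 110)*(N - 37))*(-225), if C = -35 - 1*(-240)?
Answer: 770155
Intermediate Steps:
C = 205 (C = -35 + 240 = 205)
N = 95 (N = 11 + 84 = 95)
C + ((-169 + 110)*(N - 37))*(-225) = 205 + ((-169 + 110)*(95 - 37))*(-225) = 205 - 59*58*(-225) = 205 - 3422*(-225) = 205 + 769950 = 770155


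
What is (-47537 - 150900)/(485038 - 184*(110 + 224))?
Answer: -198437/423582 ≈ -0.46847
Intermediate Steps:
(-47537 - 150900)/(485038 - 184*(110 + 224)) = -198437/(485038 - 184*334) = -198437/(485038 - 61456) = -198437/423582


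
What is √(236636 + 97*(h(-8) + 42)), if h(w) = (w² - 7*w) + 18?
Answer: 4*√15881 ≈ 504.08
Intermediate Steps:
h(w) = 18 + w² - 7*w
√(236636 + 97*(h(-8) + 42)) = √(236636 + 97*((18 + (-8)² - 7*(-8)) + 42)) = √(236636 + 97*((18 + 64 + 56) + 42)) = √(236636 + 97*(138 + 42)) = √(236636 + 97*180) = √(236636 + 17460) = √254096 = 4*√15881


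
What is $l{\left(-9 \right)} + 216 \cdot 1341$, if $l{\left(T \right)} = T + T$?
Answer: $289638$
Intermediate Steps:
$l{\left(T \right)} = 2 T$
$l{\left(-9 \right)} + 216 \cdot 1341 = 2 \left(-9\right) + 216 \cdot 1341 = -18 + 289656 = 289638$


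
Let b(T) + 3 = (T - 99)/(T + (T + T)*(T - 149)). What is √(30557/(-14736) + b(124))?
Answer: I*√3245110514385/799428 ≈ 2.2534*I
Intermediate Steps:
b(T) = -3 + (-99 + T)/(T + 2*T*(-149 + T)) (b(T) = -3 + (T - 99)/(T + (T + T)*(T - 149)) = -3 + (-99 + T)/(T + (2*T)*(-149 + T)) = -3 + (-99 + T)/(T + 2*T*(-149 + T)))
√(30557/(-14736) + b(124)) = √(30557/(-14736) + (-99 - 6*124² + 892*124)/(124*(-297 + 2*124))) = √(30557*(-1/14736) + (-99 - 6*15376 + 110608)/(124*(-297 + 248))) = √(-30557/14736 + (1/124)*(-99 - 92256 + 110608)/(-49)) = √(-30557/14736 + (1/124)*(-1/49)*18253) = √(-30557/14736 - 18253/6076) = √(-113660135/22383984) = I*√3245110514385/799428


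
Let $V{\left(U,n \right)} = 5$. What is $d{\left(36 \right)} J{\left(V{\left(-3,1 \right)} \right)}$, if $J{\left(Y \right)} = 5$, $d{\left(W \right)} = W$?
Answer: $180$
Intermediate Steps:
$d{\left(36 \right)} J{\left(V{\left(-3,1 \right)} \right)} = 36 \cdot 5 = 180$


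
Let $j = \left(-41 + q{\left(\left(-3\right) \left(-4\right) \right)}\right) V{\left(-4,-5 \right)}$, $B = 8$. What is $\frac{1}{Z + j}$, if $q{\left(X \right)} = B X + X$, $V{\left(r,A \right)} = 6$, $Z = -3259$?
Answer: $- \frac{1}{2857} \approx -0.00035002$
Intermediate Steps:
$q{\left(X \right)} = 9 X$ ($q{\left(X \right)} = 8 X + X = 9 X$)
$j = 402$ ($j = \left(-41 + 9 \left(\left(-3\right) \left(-4\right)\right)\right) 6 = \left(-41 + 9 \cdot 12\right) 6 = \left(-41 + 108\right) 6 = 67 \cdot 6 = 402$)
$\frac{1}{Z + j} = \frac{1}{-3259 + 402} = \frac{1}{-2857} = - \frac{1}{2857}$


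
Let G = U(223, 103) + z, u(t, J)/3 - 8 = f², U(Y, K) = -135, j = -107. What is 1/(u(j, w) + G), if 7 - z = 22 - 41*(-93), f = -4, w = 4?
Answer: -1/3891 ≈ -0.00025700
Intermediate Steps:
z = -3828 (z = 7 - (22 - 41*(-93)) = 7 - (22 + 3813) = 7 - 1*3835 = 7 - 3835 = -3828)
u(t, J) = 72 (u(t, J) = 24 + 3*(-4)² = 24 + 3*16 = 24 + 48 = 72)
G = -3963 (G = -135 - 3828 = -3963)
1/(u(j, w) + G) = 1/(72 - 3963) = 1/(-3891) = -1/3891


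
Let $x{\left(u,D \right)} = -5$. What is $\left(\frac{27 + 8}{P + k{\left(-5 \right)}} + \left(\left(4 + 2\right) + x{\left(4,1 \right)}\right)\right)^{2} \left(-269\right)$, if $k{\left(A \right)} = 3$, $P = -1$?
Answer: $- \frac{368261}{4} \approx -92065.0$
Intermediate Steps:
$\left(\frac{27 + 8}{P + k{\left(-5 \right)}} + \left(\left(4 + 2\right) + x{\left(4,1 \right)}\right)\right)^{2} \left(-269\right) = \left(\frac{27 + 8}{-1 + 3} + \left(\left(4 + 2\right) - 5\right)\right)^{2} \left(-269\right) = \left(\frac{35}{2} + \left(6 - 5\right)\right)^{2} \left(-269\right) = \left(35 \cdot \frac{1}{2} + 1\right)^{2} \left(-269\right) = \left(\frac{35}{2} + 1\right)^{2} \left(-269\right) = \left(\frac{37}{2}\right)^{2} \left(-269\right) = \frac{1369}{4} \left(-269\right) = - \frac{368261}{4}$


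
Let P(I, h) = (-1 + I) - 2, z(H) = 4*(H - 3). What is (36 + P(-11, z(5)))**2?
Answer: 484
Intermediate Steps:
z(H) = -12 + 4*H (z(H) = 4*(-3 + H) = -12 + 4*H)
P(I, h) = -3 + I
(36 + P(-11, z(5)))**2 = (36 + (-3 - 11))**2 = (36 - 14)**2 = 22**2 = 484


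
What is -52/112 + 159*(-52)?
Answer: -231517/28 ≈ -8268.5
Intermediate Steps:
-52/112 + 159*(-52) = -52*1/112 - 8268 = -13/28 - 8268 = -231517/28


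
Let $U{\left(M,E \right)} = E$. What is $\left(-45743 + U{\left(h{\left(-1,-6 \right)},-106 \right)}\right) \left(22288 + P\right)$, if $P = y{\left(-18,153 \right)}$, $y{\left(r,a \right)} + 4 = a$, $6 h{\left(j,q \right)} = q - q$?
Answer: $-1028714013$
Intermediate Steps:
$h{\left(j,q \right)} = 0$ ($h{\left(j,q \right)} = \frac{q - q}{6} = \frac{1}{6} \cdot 0 = 0$)
$y{\left(r,a \right)} = -4 + a$
$P = 149$ ($P = -4 + 153 = 149$)
$\left(-45743 + U{\left(h{\left(-1,-6 \right)},-106 \right)}\right) \left(22288 + P\right) = \left(-45743 - 106\right) \left(22288 + 149\right) = \left(-45849\right) 22437 = -1028714013$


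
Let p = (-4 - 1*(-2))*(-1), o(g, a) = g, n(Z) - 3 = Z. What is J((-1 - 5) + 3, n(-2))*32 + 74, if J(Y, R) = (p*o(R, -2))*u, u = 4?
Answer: 330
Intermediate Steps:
n(Z) = 3 + Z
p = 2 (p = (-4 + 2)*(-1) = -2*(-1) = 2)
J(Y, R) = 8*R (J(Y, R) = (2*R)*4 = 8*R)
J((-1 - 5) + 3, n(-2))*32 + 74 = (8*(3 - 2))*32 + 74 = (8*1)*32 + 74 = 8*32 + 74 = 256 + 74 = 330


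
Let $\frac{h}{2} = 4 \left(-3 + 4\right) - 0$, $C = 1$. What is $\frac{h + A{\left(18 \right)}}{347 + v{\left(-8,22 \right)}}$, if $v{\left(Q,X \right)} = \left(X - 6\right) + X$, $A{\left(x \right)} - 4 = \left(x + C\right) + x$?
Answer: $\frac{7}{55} \approx 0.12727$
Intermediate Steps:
$A{\left(x \right)} = 5 + 2 x$ ($A{\left(x \right)} = 4 + \left(\left(x + 1\right) + x\right) = 4 + \left(\left(1 + x\right) + x\right) = 4 + \left(1 + 2 x\right) = 5 + 2 x$)
$v{\left(Q,X \right)} = -6 + 2 X$ ($v{\left(Q,X \right)} = \left(-6 + X\right) + X = -6 + 2 X$)
$h = 8$ ($h = 2 \left(4 \left(-3 + 4\right) - 0\right) = 2 \left(4 \cdot 1 + 0\right) = 2 \left(4 + 0\right) = 2 \cdot 4 = 8$)
$\frac{h + A{\left(18 \right)}}{347 + v{\left(-8,22 \right)}} = \frac{8 + \left(5 + 2 \cdot 18\right)}{347 + \left(-6 + 2 \cdot 22\right)} = \frac{8 + \left(5 + 36\right)}{347 + \left(-6 + 44\right)} = \frac{8 + 41}{347 + 38} = \frac{49}{385} = 49 \cdot \frac{1}{385} = \frac{7}{55}$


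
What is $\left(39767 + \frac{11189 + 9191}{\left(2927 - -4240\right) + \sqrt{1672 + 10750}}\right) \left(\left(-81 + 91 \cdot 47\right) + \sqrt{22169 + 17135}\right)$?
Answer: $\frac{8569572142183204}{51353467} - \frac{85514480 \sqrt{12422}}{51353467} - \frac{1385840 \sqrt{105587}}{51353467} + \frac{69438859112066 \sqrt{34}}{51353467} \approx 1.7476 \cdot 10^{8}$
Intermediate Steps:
$\left(39767 + \frac{11189 + 9191}{\left(2927 - -4240\right) + \sqrt{1672 + 10750}}\right) \left(\left(-81 + 91 \cdot 47\right) + \sqrt{22169 + 17135}\right) = \left(39767 + \frac{20380}{\left(2927 + 4240\right) + \sqrt{12422}}\right) \left(\left(-81 + 4277\right) + \sqrt{39304}\right) = \left(39767 + \frac{20380}{7167 + \sqrt{12422}}\right) \left(4196 + 34 \sqrt{34}\right) = \left(4196 + 34 \sqrt{34}\right) \left(39767 + \frac{20380}{7167 + \sqrt{12422}}\right)$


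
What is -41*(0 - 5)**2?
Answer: -1025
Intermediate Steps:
-41*(0 - 5)**2 = -41*(-5)**2 = -41*25 = -1025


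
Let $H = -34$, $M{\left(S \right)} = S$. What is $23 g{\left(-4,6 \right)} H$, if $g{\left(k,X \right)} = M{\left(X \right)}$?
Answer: $-4692$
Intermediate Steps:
$g{\left(k,X \right)} = X$
$23 g{\left(-4,6 \right)} H = 23 \cdot 6 \left(-34\right) = 138 \left(-34\right) = -4692$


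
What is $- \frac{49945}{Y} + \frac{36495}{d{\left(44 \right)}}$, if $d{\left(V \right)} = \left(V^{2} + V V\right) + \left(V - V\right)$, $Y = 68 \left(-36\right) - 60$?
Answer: $\frac{6475375}{220704} \approx 29.34$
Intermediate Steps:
$Y = -2508$ ($Y = -2448 - 60 = -2508$)
$d{\left(V \right)} = 2 V^{2}$ ($d{\left(V \right)} = \left(V^{2} + V^{2}\right) + 0 = 2 V^{2} + 0 = 2 V^{2}$)
$- \frac{49945}{Y} + \frac{36495}{d{\left(44 \right)}} = - \frac{49945}{-2508} + \frac{36495}{2 \cdot 44^{2}} = \left(-49945\right) \left(- \frac{1}{2508}\right) + \frac{36495}{2 \cdot 1936} = \frac{49945}{2508} + \frac{36495}{3872} = \frac{6475375}{220704}$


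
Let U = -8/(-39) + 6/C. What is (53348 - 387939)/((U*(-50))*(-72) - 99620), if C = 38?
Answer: 82643977/24283340 ≈ 3.4033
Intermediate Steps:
U = 269/741 (U = -8/(-39) + 6/38 = -8*(-1/39) + 6*(1/38) = 8/39 + 3/19 = 269/741 ≈ 0.36302)
(53348 - 387939)/((U*(-50))*(-72) - 99620) = (53348 - 387939)/(((269/741)*(-50))*(-72) - 99620) = -334591/(-13450/741*(-72) - 99620) = -334591/(322800/247 - 99620) = -334591/(-24283340/247) = -334591*(-247/24283340) = 82643977/24283340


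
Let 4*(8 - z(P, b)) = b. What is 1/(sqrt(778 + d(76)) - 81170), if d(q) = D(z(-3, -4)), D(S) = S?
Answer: -81170/6588568113 - sqrt(787)/6588568113 ≈ -1.2324e-5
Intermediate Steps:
z(P, b) = 8 - b/4
d(q) = 9 (d(q) = 8 - 1/4*(-4) = 8 + 1 = 9)
1/(sqrt(778 + d(76)) - 81170) = 1/(sqrt(778 + 9) - 81170) = 1/(sqrt(787) - 81170) = 1/(-81170 + sqrt(787))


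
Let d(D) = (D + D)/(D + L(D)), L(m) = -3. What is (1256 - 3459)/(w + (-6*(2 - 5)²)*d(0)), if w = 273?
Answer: -2203/273 ≈ -8.0696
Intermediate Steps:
d(D) = 2*D/(-3 + D) (d(D) = (D + D)/(D - 3) = (2*D)/(-3 + D) = 2*D/(-3 + D))
(1256 - 3459)/(w + (-6*(2 - 5)²)*d(0)) = (1256 - 3459)/(273 + (-6*(2 - 5)²)*(2*0/(-3 + 0))) = -2203/(273 + (-6*(-3)²)*(2*0/(-3))) = -2203/(273 + (-6*9)*(2*0*(-⅓))) = -2203/(273 - 54*0) = -2203/(273 + 0) = -2203/273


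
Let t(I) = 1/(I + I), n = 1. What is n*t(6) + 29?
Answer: 349/12 ≈ 29.083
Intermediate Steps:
t(I) = 1/(2*I)
n*t(6) + 29 = 1*((1/2)/6) + 29 = 1*((1/2)*(1/6)) + 29 = 1*(1/12) + 29 = 1/12 + 29 = 349/12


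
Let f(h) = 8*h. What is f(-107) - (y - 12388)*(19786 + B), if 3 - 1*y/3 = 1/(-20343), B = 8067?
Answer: 2338030665758/6781 ≈ 3.4479e+8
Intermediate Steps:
y = 61030/6781 (y = 9 - 3/(-20343) = 9 - 3*(-1/20343) = 9 + 1/6781 = 61030/6781 ≈ 9.0002)
f(-107) - (y - 12388)*(19786 + B) = 8*(-107) - (61030/6781 - 12388)*(19786 + 8067) = -856 - (-83941998)*27853/6781 = -856 - 1*(-2338036470294/6781) = -856 + 2338036470294/6781 = 2338030665758/6781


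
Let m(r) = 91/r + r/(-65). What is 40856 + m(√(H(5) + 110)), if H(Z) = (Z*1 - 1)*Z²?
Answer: 40856 + 163*√210/390 ≈ 40862.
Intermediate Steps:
H(Z) = Z²*(-1 + Z) (H(Z) = (Z - 1)*Z² = (-1 + Z)*Z² = Z²*(-1 + Z))
m(r) = 91/r - r/65 (m(r) = 91/r + r*(-1/65) = 91/r - r/65)
40856 + m(√(H(5) + 110)) = 40856 + (91/(√(5²*(-1 + 5) + 110)) - √(5²*(-1 + 5) + 110)/65) = 40856 + (91/(√(25*4 + 110)) - √(25*4 + 110)/65) = 40856 + (91/(√(100 + 110)) - √(100 + 110)/65) = 40856 + (91/(√210) - √210/65) = 40856 + (91*(√210/210) - √210/65) = 40856 + (13*√210/30 - √210/65) = 40856 + 163*√210/390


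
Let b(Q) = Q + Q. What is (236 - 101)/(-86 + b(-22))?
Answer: -27/26 ≈ -1.0385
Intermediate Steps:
b(Q) = 2*Q
(236 - 101)/(-86 + b(-22)) = (236 - 101)/(-86 + 2*(-22)) = 135/(-86 - 44) = 135/(-130) = 135*(-1/130) = -27/26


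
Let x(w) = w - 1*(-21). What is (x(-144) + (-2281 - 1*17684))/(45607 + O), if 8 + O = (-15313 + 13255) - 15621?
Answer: -2511/3490 ≈ -0.71948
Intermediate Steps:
x(w) = 21 + w (x(w) = w + 21 = 21 + w)
O = -17687 (O = -8 + ((-15313 + 13255) - 15621) = -8 + (-2058 - 15621) = -8 - 17679 = -17687)
(x(-144) + (-2281 - 1*17684))/(45607 + O) = ((21 - 144) + (-2281 - 1*17684))/(45607 - 17687) = (-123 + (-2281 - 17684))/27920 = (-123 - 19965)*(1/27920) = -20088*1/27920 = -2511/3490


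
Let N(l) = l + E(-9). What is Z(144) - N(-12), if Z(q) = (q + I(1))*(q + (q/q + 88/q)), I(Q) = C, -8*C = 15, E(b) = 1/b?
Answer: 2981821/144 ≈ 20707.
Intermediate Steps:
N(l) = -⅑ + l (N(l) = l + 1/(-9) = l - ⅑ = -⅑ + l)
C = -15/8 (C = -⅛*15 = -15/8 ≈ -1.8750)
I(Q) = -15/8
Z(q) = (-15/8 + q)*(1 + q + 88/q) (Z(q) = (q - 15/8)*(q + (q/q + 88/q)) = (-15/8 + q)*(q + (1 + 88/q)) = (-15/8 + q)*(1 + q + 88/q))
Z(144) - N(-12) = (689/8 + 144² - 165/144 - 7/8*144) - (-⅑ - 12) = (689/8 + 20736 - 165*1/144 - 126) - 1*(-109/9) = (689/8 + 20736 - 55/48 - 126) + 109/9 = 993359/48 + 109/9 = 2981821/144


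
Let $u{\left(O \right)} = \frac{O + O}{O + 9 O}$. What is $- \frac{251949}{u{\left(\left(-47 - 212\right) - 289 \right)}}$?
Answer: $-1259745$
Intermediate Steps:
$u{\left(O \right)} = \frac{1}{5}$ ($u{\left(O \right)} = \frac{2 O}{10 O} = 2 O \frac{1}{10 O} = \frac{1}{5}$)
$- \frac{251949}{u{\left(\left(-47 - 212\right) - 289 \right)}} = - 251949 \frac{1}{\frac{1}{5}} = \left(-251949\right) 5 = -1259745$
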